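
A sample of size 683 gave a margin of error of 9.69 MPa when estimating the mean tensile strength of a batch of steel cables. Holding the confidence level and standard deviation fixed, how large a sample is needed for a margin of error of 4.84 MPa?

Margin of error scales as 1/√n, so n₂ = n₁·(E₁/E₂)².
n₂ = 683 × (9.69/4.84)² = 683 × 4.008 = 2737.46
Round up: n₂ = 2738.

2738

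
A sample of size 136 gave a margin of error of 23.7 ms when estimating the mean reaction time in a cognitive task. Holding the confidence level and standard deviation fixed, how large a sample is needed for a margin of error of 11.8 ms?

Margin of error scales as 1/√n, so n₂ = n₁·(E₁/E₂)².
n₂ = 136 × (23.7/11.8)² = 136 × 4.034 = 548.62
Round up: n₂ = 549.

n = 549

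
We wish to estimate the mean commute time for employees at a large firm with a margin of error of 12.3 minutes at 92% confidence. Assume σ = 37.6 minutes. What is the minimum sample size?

For a mean, the margin of error is E = z·σ/√n, so n = (zσ/E)².
At 92% confidence, z = 1.751.
n = (1.751 × 37.6 / 12.3)² = 28.65
Round up: n = 29.

29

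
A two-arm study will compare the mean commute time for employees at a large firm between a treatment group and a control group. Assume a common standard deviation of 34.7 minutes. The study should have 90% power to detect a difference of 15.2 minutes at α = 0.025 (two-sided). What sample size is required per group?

For two equal groups, n per group = 2·((z_{α/2} + z_β)·σ/δ)².
z_{α/2} = 2.241; z_β = 1.282 (power 90%).
n = 2 × (3.523 × 34.7 / 15.2)² = 2 × 64.68 = 129.36
Round up: n = 130 per group.

130 per group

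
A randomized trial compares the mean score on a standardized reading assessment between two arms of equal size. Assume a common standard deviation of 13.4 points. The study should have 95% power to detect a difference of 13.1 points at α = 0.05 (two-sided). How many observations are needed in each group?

28 per group

For two equal groups, n per group = 2·((z_{α/2} + z_β)·σ/δ)².
z_{α/2} = 1.960; z_β = 1.645 (power 95%).
n = 2 × (3.605 × 13.4 / 13.1)² = 2 × 13.60 = 27.20
Round up: n = 28 per group.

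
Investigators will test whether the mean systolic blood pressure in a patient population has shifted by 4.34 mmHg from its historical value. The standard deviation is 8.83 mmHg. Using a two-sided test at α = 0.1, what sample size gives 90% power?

For a one-sample z-test, n = ((z_{α/2} + z_β)·σ/δ)².
z_{α/2} = 1.645 (two-sided α = 0.1); z_β = 1.282 (power 90% → β = 0.1).
n = (2.927 × 8.83 / 4.34)² = 35.46
Round up: n = 36.

36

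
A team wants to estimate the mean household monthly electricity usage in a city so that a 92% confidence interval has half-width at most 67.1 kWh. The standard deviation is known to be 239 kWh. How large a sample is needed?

For a mean, the margin of error is E = z·σ/√n, so n = (zσ/E)².
At 92% confidence, z = 1.751.
n = (1.751 × 239 / 67.1)² = 38.90
Round up: n = 39.

39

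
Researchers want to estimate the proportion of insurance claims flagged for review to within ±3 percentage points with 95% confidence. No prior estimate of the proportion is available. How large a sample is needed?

n = 1068

For a proportion with margin E = 0.03 at 95% confidence, z = 1.960.
With no prior estimate, use p = 0.5, which maximizes p(1−p) at 0.25.
n = 0.25 × (z/E)² = 0.25 × (1.960/0.03)² = 1067.11
Round up: n = 1068.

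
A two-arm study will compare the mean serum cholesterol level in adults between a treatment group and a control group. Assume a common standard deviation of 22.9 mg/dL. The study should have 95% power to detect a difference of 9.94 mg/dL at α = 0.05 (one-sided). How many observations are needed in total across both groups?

For two equal groups, n per group = 2·((z_α + z_β)·σ/δ)².
z_α = 1.645; z_β = 1.645 (power 95%).
n = 2 × (3.290 × 22.9 / 9.94)² = 2 × 57.45 = 114.90
Round up: n = 115 per group.
Total across both groups: 2 × 115 = 230.

230 total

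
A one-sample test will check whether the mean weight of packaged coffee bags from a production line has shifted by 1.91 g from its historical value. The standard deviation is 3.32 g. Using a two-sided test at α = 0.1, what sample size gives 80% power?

19

For a one-sample z-test, n = ((z_{α/2} + z_β)·σ/δ)².
z_{α/2} = 1.645 (two-sided α = 0.1); z_β = 0.842 (power 80% → β = 0.2).
n = (2.487 × 3.32 / 1.91)² = 18.69
Round up: n = 19.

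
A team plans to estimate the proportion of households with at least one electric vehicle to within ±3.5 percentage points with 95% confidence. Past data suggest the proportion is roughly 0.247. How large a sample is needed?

n = 584

For a proportion with margin E = 0.035 at 95% confidence, z = 1.960.
n = p̂(1−p̂)(z/E)² = 0.247 × 0.753 × (1.960/0.035)² = 583.27
Round up: n = 584.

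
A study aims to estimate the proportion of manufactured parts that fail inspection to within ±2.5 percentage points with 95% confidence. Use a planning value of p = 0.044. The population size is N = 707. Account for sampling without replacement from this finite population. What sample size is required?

190

For a proportion with margin E = 0.025 at 95% confidence, z = 1.960.
n = p̂(1−p̂)(z/E)² = 0.044 × 0.956 × (1.960/0.025)² = 258.55 — call this n₀.
Finite-population correction with N = 707: n = n₀ / (1 + (n₀−1)/N) = 258.55 / 1.364 = 189.55
Round up: n = 190.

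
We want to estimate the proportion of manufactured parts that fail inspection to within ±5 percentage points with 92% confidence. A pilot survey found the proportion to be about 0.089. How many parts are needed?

100

For a proportion with margin E = 0.05 at 92% confidence, z = 1.751.
n = p̂(1−p̂)(z/E)² = 0.089 × 0.911 × (1.751/0.05)² = 99.44
Round up: n = 100.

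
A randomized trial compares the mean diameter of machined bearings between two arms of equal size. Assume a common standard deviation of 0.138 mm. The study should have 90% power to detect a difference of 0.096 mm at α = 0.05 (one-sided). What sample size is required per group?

36 per group

For two equal groups, n per group = 2·((z_α + z_β)·σ/δ)².
z_α = 1.645; z_β = 1.282 (power 90%).
n = 2 × (2.927 × 0.138 / 0.096)² = 2 × 17.70 = 35.40
Round up: n = 36 per group.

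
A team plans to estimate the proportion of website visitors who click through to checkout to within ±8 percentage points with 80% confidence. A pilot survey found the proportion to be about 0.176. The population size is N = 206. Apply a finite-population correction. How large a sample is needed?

n = 32

For a proportion with margin E = 0.08 at 80% confidence, z = 1.282.
n = p̂(1−p̂)(z/E)² = 0.176 × 0.824 × (1.282/0.08)² = 37.24 — call this n₀.
Finite-population correction with N = 206: n = n₀ / (1 + (n₀−1)/N) = 37.24 / 1.176 = 31.67
Round up: n = 32.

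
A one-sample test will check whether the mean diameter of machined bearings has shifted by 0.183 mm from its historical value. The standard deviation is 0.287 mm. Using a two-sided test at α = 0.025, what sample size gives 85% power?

For a one-sample z-test, n = ((z_{α/2} + z_β)·σ/δ)².
z_{α/2} = 2.241 (two-sided α = 0.025); z_β = 1.036 (power 85% → β = 0.15).
n = (3.277 × 0.287 / 0.183)² = 26.41
Round up: n = 27.

27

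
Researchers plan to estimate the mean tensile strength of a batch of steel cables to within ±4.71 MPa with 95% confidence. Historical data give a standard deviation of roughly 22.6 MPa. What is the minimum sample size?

For a mean, the margin of error is E = z·σ/√n, so n = (zσ/E)².
At 95% confidence, z = 1.960.
n = (1.960 × 22.6 / 4.71)² = 88.45
Round up: n = 89.

n = 89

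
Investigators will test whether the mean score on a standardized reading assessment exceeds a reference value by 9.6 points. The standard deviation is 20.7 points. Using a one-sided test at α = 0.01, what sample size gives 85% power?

For a one-sample z-test, n = ((z_α + z_β)·σ/δ)².
z_α = 2.326 (one-sided α = 0.01); z_β = 1.036 (power 85% → β = 0.15).
n = (3.362 × 20.7 / 9.6)² = 52.55
Round up: n = 53.

53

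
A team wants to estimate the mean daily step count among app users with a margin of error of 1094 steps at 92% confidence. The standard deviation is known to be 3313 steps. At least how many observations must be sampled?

29

For a mean, the margin of error is E = z·σ/√n, so n = (zσ/E)².
At 92% confidence, z = 1.751.
n = (1.751 × 3313 / 1094)² = 28.12
Round up: n = 29.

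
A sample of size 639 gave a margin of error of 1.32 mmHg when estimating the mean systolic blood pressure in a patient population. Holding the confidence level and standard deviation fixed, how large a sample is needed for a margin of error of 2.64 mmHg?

160

Margin of error scales as 1/√n, so n₂ = n₁·(E₁/E₂)².
n₂ = 639 × (1.32/2.64)² = 639 × 0.25 = 159.75
Round up: n₂ = 160.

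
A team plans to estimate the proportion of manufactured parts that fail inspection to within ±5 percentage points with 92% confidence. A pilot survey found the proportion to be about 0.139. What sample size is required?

For a proportion with margin E = 0.05 at 92% confidence, z = 1.751.
n = p̂(1−p̂)(z/E)² = 0.139 × 0.861 × (1.751/0.05)² = 146.77
Round up: n = 147.

147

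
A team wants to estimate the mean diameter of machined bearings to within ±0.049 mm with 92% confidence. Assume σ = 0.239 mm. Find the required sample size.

For a mean, the margin of error is E = z·σ/√n, so n = (zσ/E)².
At 92% confidence, z = 1.751.
n = (1.751 × 0.239 / 0.049)² = 72.94
Round up: n = 73.

73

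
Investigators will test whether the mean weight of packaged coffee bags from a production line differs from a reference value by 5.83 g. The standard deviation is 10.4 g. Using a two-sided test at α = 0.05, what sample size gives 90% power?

For a one-sample z-test, n = ((z_{α/2} + z_β)·σ/δ)².
z_{α/2} = 1.960 (two-sided α = 0.05); z_β = 1.282 (power 90% → β = 0.1).
n = (3.242 × 10.4 / 5.83)² = 33.45
Round up: n = 34.

34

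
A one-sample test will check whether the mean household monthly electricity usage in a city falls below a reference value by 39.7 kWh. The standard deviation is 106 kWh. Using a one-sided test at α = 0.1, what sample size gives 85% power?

For a one-sample z-test, n = ((z_α + z_β)·σ/δ)².
z_α = 1.282 (one-sided α = 0.1); z_β = 1.036 (power 85% → β = 0.15).
n = (2.318 × 106 / 39.7)² = 38.31
Round up: n = 39.

39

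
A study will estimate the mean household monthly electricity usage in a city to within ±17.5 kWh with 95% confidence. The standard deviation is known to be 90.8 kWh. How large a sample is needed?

104

For a mean, the margin of error is E = z·σ/√n, so n = (zσ/E)².
At 95% confidence, z = 1.960.
n = (1.960 × 90.8 / 17.5)² = 103.42
Round up: n = 104.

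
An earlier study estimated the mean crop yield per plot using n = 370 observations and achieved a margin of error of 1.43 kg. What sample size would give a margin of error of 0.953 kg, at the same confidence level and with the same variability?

Margin of error scales as 1/√n, so n₂ = n₁·(E₁/E₂)².
n₂ = 370 × (1.43/0.953)² = 370 × 2.252 = 833.24
Round up: n₂ = 834.

834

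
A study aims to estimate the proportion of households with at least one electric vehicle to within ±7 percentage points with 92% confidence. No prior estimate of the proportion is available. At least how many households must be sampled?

For a proportion with margin E = 0.07 at 92% confidence, z = 1.751.
With no prior estimate, use p = 0.5, which maximizes p(1−p) at 0.25.
n = 0.25 × (z/E)² = 0.25 × (1.751/0.07)² = 156.43
Round up: n = 157.

n = 157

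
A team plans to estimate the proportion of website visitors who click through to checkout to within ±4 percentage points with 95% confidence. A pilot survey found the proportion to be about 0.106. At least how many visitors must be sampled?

n = 228

For a proportion with margin E = 0.04 at 95% confidence, z = 1.960.
n = p̂(1−p̂)(z/E)² = 0.106 × 0.894 × (1.960/0.04)² = 227.53
Round up: n = 228.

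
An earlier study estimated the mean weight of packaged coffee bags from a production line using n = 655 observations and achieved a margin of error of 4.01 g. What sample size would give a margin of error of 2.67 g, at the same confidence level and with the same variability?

Margin of error scales as 1/√n, so n₂ = n₁·(E₁/E₂)².
n₂ = 655 × (4.01/2.67)² = 655 × 2.256 = 1477.68
Round up: n₂ = 1478.

1478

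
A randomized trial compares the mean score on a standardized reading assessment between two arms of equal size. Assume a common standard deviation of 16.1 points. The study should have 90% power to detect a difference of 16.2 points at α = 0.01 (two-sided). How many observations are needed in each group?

30 per group

For two equal groups, n per group = 2·((z_{α/2} + z_β)·σ/δ)².
z_{α/2} = 2.576; z_β = 1.282 (power 90%).
n = 2 × (3.858 × 16.1 / 16.2)² = 2 × 14.70 = 29.40
Round up: n = 30 per group.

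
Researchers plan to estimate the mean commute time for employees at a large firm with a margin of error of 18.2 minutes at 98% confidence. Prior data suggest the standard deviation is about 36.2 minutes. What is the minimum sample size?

For a mean, the margin of error is E = z·σ/√n, so n = (zσ/E)².
At 98% confidence, z = 2.326.
n = (2.326 × 36.2 / 18.2)² = 21.40
Round up: n = 22.

22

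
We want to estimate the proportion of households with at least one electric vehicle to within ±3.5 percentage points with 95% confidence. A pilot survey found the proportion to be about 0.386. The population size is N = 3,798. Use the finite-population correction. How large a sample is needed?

For a proportion with margin E = 0.035 at 95% confidence, z = 1.960.
n = p̂(1−p̂)(z/E)² = 0.386 × 0.614 × (1.960/0.035)² = 743.24 — call this n₀.
Finite-population correction with N = 3,798: n = n₀ / (1 + (n₀−1)/N) = 743.24 / 1.195 = 621.96
Round up: n = 622.

n = 622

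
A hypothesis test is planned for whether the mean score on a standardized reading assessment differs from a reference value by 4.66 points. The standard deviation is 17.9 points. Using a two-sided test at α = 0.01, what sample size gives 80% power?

173

For a one-sample z-test, n = ((z_{α/2} + z_β)·σ/δ)².
z_{α/2} = 2.576 (two-sided α = 0.01); z_β = 0.842 (power 80% → β = 0.2).
n = (3.418 × 17.9 / 4.66)² = 172.38
Round up: n = 173.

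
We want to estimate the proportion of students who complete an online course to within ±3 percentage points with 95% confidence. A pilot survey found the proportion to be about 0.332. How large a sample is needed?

n = 947

For a proportion with margin E = 0.03 at 95% confidence, z = 1.960.
n = p̂(1−p̂)(z/E)² = 0.332 × 0.668 × (1.960/0.03)² = 946.64
Round up: n = 947.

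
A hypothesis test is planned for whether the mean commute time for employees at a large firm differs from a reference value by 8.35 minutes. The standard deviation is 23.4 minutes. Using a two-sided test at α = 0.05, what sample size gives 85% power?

71

For a one-sample z-test, n = ((z_{α/2} + z_β)·σ/δ)².
z_{α/2} = 1.960 (two-sided α = 0.05); z_β = 1.036 (power 85% → β = 0.15).
n = (2.996 × 23.4 / 8.35)² = 70.49
Round up: n = 71.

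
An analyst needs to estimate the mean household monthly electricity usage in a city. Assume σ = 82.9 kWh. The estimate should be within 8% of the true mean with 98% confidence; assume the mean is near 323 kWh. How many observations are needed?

For a mean, the margin of error is E = z·σ/√n, so n = (zσ/E)².
At 98% confidence, z = 2.326.
E = 8% of 323 = 25.84 kWh.
n = (2.326 × 82.9 / 25.84)² = 55.69
Round up: n = 56.

n = 56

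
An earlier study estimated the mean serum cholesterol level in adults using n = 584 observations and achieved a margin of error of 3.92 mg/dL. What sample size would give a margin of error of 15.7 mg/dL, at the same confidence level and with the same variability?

Margin of error scales as 1/√n, so n₂ = n₁·(E₁/E₂)².
n₂ = 584 × (3.92/15.7)² = 584 × 0.06234 = 36.41
Round up: n₂ = 37.

37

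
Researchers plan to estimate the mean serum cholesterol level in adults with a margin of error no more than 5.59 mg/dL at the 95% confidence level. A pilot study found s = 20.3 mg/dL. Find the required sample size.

For a mean, the margin of error is E = z·σ/√n, so n = (zσ/E)².
At 95% confidence, z = 1.960.
n = (1.960 × 20.3 / 5.59)² = 50.66
Round up: n = 51.

51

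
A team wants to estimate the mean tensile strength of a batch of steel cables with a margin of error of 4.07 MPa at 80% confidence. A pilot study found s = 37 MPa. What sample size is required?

136

For a mean, the margin of error is E = z·σ/√n, so n = (zσ/E)².
At 80% confidence, z = 1.282.
n = (1.282 × 37 / 4.07)² = 135.83
Round up: n = 136.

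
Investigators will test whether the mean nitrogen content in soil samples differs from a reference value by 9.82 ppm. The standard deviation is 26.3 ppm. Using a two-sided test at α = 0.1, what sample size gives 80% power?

45

For a one-sample z-test, n = ((z_{α/2} + z_β)·σ/δ)².
z_{α/2} = 1.645 (two-sided α = 0.1); z_β = 0.842 (power 80% → β = 0.2).
n = (2.487 × 26.3 / 9.82)² = 44.36
Round up: n = 45.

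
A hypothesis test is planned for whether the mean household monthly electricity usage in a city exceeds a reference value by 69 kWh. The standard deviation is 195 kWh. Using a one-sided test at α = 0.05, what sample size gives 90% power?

69

For a one-sample z-test, n = ((z_α + z_β)·σ/δ)².
z_α = 1.645 (one-sided α = 0.05); z_β = 1.282 (power 90% → β = 0.1).
n = (2.927 × 195 / 69)² = 68.43
Round up: n = 69.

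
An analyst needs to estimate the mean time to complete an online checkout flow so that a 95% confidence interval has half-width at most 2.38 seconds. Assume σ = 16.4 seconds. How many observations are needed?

For a mean, the margin of error is E = z·σ/√n, so n = (zσ/E)².
At 95% confidence, z = 1.960.
n = (1.960 × 16.4 / 2.38)² = 182.41
Round up: n = 183.

183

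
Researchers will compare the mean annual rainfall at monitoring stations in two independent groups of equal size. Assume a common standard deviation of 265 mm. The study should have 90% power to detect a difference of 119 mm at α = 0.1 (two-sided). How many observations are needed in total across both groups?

170 total

For two equal groups, n per group = 2·((z_{α/2} + z_β)·σ/δ)².
z_{α/2} = 1.645; z_β = 1.282 (power 90%).
n = 2 × (2.927 × 265 / 119)² = 2 × 42.49 = 84.98
Round up: n = 85 per group.
Total across both groups: 2 × 85 = 170.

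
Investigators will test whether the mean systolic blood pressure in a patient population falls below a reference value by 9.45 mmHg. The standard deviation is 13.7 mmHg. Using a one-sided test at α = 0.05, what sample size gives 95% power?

For a one-sample z-test, n = ((z_α + z_β)·σ/δ)².
z_α = 1.645 (one-sided α = 0.05); z_β = 1.645 (power 95% → β = 0.05).
n = (3.290 × 13.7 / 9.45)² = 22.75
Round up: n = 23.

23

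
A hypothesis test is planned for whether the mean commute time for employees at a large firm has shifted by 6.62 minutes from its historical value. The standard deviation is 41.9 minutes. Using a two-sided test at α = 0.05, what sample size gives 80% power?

For a one-sample z-test, n = ((z_{α/2} + z_β)·σ/δ)².
z_{α/2} = 1.960 (two-sided α = 0.05); z_β = 0.842 (power 80% → β = 0.2).
n = (2.802 × 41.9 / 6.62)² = 314.52
Round up: n = 315.

315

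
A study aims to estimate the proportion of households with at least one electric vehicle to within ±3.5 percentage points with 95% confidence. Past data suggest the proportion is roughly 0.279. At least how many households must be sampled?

n = 631

For a proportion with margin E = 0.035 at 95% confidence, z = 1.960.
n = p̂(1−p̂)(z/E)² = 0.279 × 0.721 × (1.960/0.035)² = 630.83
Round up: n = 631.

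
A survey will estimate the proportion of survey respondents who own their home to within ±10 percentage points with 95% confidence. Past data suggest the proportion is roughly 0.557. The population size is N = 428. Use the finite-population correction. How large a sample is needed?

For a proportion with margin E = 0.1 at 95% confidence, z = 1.960.
n = p̂(1−p̂)(z/E)² = 0.557 × 0.443 × (1.960/0.1)² = 94.79 — call this n₀.
Finite-population correction with N = 428: n = n₀ / (1 + (n₀−1)/N) = 94.79 / 1.219 = 77.76
Round up: n = 78.

78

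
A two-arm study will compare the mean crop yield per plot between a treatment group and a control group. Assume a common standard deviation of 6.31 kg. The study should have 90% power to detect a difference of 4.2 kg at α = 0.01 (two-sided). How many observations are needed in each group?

For two equal groups, n per group = 2·((z_{α/2} + z_β)·σ/δ)².
z_{α/2} = 2.576; z_β = 1.282 (power 90%).
n = 2 × (3.858 × 6.31 / 4.2)² = 2 × 33.60 = 67.20
Round up: n = 68 per group.

68 per group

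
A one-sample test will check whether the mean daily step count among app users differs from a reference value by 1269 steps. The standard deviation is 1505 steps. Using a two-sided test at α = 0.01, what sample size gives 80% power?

n = 17

For a one-sample z-test, n = ((z_{α/2} + z_β)·σ/δ)².
z_{α/2} = 2.576 (two-sided α = 0.01); z_β = 0.842 (power 80% → β = 0.2).
n = (3.418 × 1505 / 1269)² = 16.43
Round up: n = 17.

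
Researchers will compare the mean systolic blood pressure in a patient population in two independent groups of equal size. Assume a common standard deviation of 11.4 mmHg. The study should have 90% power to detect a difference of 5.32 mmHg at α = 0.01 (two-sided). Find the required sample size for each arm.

For two equal groups, n per group = 2·((z_{α/2} + z_β)·σ/δ)².
z_{α/2} = 2.576; z_β = 1.282 (power 90%).
n = 2 × (3.858 × 11.4 / 5.32)² = 2 × 68.35 = 136.70
Round up: n = 137 per group.

137 per group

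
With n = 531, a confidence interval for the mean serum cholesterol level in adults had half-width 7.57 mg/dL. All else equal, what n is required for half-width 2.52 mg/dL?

Margin of error scales as 1/√n, so n₂ = n₁·(E₁/E₂)².
n₂ = 531 × (7.57/2.52)² = 531 × 9.024 = 4791.74
Round up: n₂ = 4792.

4792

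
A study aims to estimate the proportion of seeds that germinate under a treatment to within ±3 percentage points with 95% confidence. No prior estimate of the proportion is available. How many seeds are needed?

n = 1068

For a proportion with margin E = 0.03 at 95% confidence, z = 1.960.
With no prior estimate, use p = 0.5, which maximizes p(1−p) at 0.25.
n = 0.25 × (z/E)² = 0.25 × (1.960/0.03)² = 1067.11
Round up: n = 1068.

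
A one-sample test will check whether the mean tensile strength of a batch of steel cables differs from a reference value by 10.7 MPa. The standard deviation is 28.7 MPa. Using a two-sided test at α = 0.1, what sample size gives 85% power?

52

For a one-sample z-test, n = ((z_{α/2} + z_β)·σ/δ)².
z_{α/2} = 1.645 (two-sided α = 0.1); z_β = 1.036 (power 85% → β = 0.15).
n = (2.681 × 28.7 / 10.7)² = 51.71
Round up: n = 52.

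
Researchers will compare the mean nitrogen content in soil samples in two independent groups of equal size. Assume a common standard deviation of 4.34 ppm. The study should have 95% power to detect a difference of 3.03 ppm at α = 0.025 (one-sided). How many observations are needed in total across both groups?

For two equal groups, n per group = 2·((z_α + z_β)·σ/δ)².
z_α = 1.960; z_β = 1.645 (power 95%).
n = 2 × (3.605 × 4.34 / 3.03)² = 2 × 26.66 = 53.32
Round up: n = 54 per group.
Total across both groups: 2 × 54 = 108.

108 total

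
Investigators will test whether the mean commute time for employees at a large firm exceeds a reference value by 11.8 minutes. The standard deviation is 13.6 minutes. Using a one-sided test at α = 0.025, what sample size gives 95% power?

For a one-sample z-test, n = ((z_α + z_β)·σ/δ)².
z_α = 1.960 (one-sided α = 0.025); z_β = 1.645 (power 95% → β = 0.05).
n = (3.605 × 13.6 / 11.8)² = 17.26
Round up: n = 18.

18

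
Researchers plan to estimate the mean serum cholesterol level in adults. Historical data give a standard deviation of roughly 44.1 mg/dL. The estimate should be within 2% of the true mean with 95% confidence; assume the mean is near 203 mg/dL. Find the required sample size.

For a mean, the margin of error is E = z·σ/√n, so n = (zσ/E)².
At 95% confidence, z = 1.960.
E = 2% of 203 = 4.06 mg/dL.
n = (1.960 × 44.1 / 4.06)² = 453.25
Round up: n = 454.

454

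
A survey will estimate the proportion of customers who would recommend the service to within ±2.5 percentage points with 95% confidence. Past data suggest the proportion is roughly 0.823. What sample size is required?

896

For a proportion with margin E = 0.025 at 95% confidence, z = 1.960.
n = p̂(1−p̂)(z/E)² = 0.823 × 0.177 × (1.960/0.025)² = 895.38
Round up: n = 896.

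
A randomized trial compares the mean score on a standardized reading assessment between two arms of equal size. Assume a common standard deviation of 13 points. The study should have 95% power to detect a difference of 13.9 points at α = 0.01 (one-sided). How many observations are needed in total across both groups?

For two equal groups, n per group = 2·((z_α + z_β)·σ/δ)².
z_α = 2.326; z_β = 1.645 (power 95%).
n = 2 × (3.971 × 13 / 13.9)² = 2 × 13.79 = 27.58
Round up: n = 28 per group.
Total across both groups: 2 × 28 = 56.

56 total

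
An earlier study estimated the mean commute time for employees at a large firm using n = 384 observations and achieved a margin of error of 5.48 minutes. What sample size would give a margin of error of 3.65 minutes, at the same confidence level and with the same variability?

866

Margin of error scales as 1/√n, so n₂ = n₁·(E₁/E₂)².
n₂ = 384 × (5.48/3.65)² = 384 × 2.254 = 865.54
Round up: n₂ = 866.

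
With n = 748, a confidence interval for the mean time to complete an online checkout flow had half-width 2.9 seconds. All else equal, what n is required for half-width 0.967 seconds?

Margin of error scales as 1/√n, so n₂ = n₁·(E₁/E₂)².
n₂ = 748 × (2.9/0.967)² = 748 × 8.994 = 6727.51
Round up: n₂ = 6728.

6728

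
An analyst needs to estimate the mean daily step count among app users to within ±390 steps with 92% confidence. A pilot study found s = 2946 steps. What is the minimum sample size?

175

For a mean, the margin of error is E = z·σ/√n, so n = (zσ/E)².
At 92% confidence, z = 1.751.
n = (1.751 × 2946 / 390)² = 174.95
Round up: n = 175.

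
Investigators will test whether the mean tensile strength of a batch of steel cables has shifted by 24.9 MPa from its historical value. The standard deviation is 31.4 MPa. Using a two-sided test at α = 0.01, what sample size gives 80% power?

For a one-sample z-test, n = ((z_{α/2} + z_β)·σ/δ)².
z_{α/2} = 2.576 (two-sided α = 0.01); z_β = 0.842 (power 80% → β = 0.2).
n = (3.418 × 31.4 / 24.9)² = 18.58
Round up: n = 19.

19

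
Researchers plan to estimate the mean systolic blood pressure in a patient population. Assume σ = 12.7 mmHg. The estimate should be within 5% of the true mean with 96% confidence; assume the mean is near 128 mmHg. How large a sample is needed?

For a mean, the margin of error is E = z·σ/√n, so n = (zσ/E)².
At 96% confidence, z = 2.054.
E = 5% of 128 = 6.4 mmHg.
n = (2.054 × 12.7 / 6.4)² = 16.61
Round up: n = 17.

n = 17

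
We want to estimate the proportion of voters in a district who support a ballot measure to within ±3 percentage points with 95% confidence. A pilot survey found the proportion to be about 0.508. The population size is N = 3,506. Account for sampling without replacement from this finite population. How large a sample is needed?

For a proportion with margin E = 0.03 at 95% confidence, z = 1.960.
n = p̂(1−p̂)(z/E)² = 0.508 × 0.492 × (1.960/0.03)² = 1066.84 — call this n₀.
Finite-population correction with N = 3,506: n = n₀ / (1 + (n₀−1)/N) = 1066.84 / 1.304 = 818.13
Round up: n = 819.

n = 819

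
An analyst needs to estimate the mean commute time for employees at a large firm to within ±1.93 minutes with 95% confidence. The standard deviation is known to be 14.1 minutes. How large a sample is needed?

206

For a mean, the margin of error is E = z·σ/√n, so n = (zσ/E)².
At 95% confidence, z = 1.960.
n = (1.960 × 14.1 / 1.93)² = 205.04
Round up: n = 206.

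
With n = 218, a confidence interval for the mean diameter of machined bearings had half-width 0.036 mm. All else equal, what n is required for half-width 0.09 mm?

Margin of error scales as 1/√n, so n₂ = n₁·(E₁/E₂)².
n₂ = 218 × (0.036/0.09)² = 218 × 0.16 = 34.88
Round up: n₂ = 35.

n = 35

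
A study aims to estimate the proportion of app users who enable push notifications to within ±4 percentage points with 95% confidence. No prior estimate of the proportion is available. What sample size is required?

601

For a proportion with margin E = 0.04 at 95% confidence, z = 1.960.
With no prior estimate, use p = 0.5, which maximizes p(1−p) at 0.25.
n = 0.25 × (z/E)² = 0.25 × (1.960/0.04)² = 600.25
Round up: n = 601.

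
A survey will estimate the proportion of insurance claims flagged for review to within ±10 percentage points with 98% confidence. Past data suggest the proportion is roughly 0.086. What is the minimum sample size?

n = 43

For a proportion with margin E = 0.1 at 98% confidence, z = 2.326.
n = p̂(1−p̂)(z/E)² = 0.086 × 0.914 × (2.326/0.1)² = 42.53
Round up: n = 43.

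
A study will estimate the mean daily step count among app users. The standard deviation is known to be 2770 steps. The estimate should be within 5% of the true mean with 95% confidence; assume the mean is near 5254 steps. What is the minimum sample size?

428

For a mean, the margin of error is E = z·σ/√n, so n = (zσ/E)².
At 95% confidence, z = 1.960.
E = 5% of 5254 = 262.7 steps.
n = (1.960 × 2770 / 262.7)² = 427.12
Round up: n = 428.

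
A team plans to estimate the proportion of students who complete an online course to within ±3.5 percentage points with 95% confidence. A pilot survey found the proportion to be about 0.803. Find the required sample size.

497

For a proportion with margin E = 0.035 at 95% confidence, z = 1.960.
n = p̂(1−p̂)(z/E)² = 0.803 × 0.197 × (1.960/0.035)² = 496.09
Round up: n = 497.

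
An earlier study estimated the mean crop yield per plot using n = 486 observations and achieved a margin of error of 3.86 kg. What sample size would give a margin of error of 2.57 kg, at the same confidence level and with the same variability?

Margin of error scales as 1/√n, so n₂ = n₁·(E₁/E₂)².
n₂ = 486 × (3.86/2.57)² = 486 × 2.256 = 1096.42
Round up: n₂ = 1097.

1097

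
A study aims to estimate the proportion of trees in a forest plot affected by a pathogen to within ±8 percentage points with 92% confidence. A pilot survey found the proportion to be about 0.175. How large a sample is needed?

70

For a proportion with margin E = 0.08 at 92% confidence, z = 1.751.
n = p̂(1−p̂)(z/E)² = 0.175 × 0.825 × (1.751/0.08)² = 69.16
Round up: n = 70.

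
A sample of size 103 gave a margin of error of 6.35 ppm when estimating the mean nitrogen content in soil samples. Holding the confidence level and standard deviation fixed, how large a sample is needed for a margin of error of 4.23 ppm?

Margin of error scales as 1/√n, so n₂ = n₁·(E₁/E₂)².
n₂ = 103 × (6.35/4.23)² = 103 × 2.254 = 232.16
Round up: n₂ = 233.

233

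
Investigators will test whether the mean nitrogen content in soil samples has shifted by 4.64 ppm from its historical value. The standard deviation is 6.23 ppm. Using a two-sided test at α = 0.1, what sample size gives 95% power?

For a one-sample z-test, n = ((z_{α/2} + z_β)·σ/δ)².
z_{α/2} = 1.645 (two-sided α = 0.1); z_β = 1.645 (power 95% → β = 0.05).
n = (3.290 × 6.23 / 4.64)² = 19.51
Round up: n = 20.

20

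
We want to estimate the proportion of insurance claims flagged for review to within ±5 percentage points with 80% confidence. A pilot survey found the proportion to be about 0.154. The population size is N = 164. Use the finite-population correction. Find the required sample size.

For a proportion with margin E = 0.05 at 80% confidence, z = 1.282.
n = p̂(1−p̂)(z/E)² = 0.154 × 0.846 × (1.282/0.05)² = 85.65 — call this n₀.
Finite-population correction with N = 164: n = n₀ / (1 + (n₀−1)/N) = 85.65 / 1.516 = 56.50
Round up: n = 57.

n = 57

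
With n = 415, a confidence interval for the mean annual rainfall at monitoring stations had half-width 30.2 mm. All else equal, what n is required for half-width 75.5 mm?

Margin of error scales as 1/√n, so n₂ = n₁·(E₁/E₂)².
n₂ = 415 × (30.2/75.5)² = 415 × 0.16 = 66.40
Round up: n₂ = 67.

67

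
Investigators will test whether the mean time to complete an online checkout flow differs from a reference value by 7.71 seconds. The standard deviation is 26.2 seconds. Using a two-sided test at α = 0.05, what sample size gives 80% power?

For a one-sample z-test, n = ((z_{α/2} + z_β)·σ/δ)².
z_{α/2} = 1.960 (two-sided α = 0.05); z_β = 0.842 (power 80% → β = 0.2).
n = (2.802 × 26.2 / 7.71)² = 90.66
Round up: n = 91.

91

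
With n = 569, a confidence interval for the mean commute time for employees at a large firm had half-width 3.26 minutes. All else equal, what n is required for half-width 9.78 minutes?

Margin of error scales as 1/√n, so n₂ = n₁·(E₁/E₂)².
n₂ = 569 × (3.26/9.78)² = 569 × 0.1111 = 63.22
Round up: n₂ = 64.

n = 64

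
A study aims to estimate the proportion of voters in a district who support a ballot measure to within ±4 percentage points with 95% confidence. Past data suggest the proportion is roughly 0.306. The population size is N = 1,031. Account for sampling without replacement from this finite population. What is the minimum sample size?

342

For a proportion with margin E = 0.04 at 95% confidence, z = 1.960.
n = p̂(1−p̂)(z/E)² = 0.306 × 0.694 × (1.960/0.04)² = 509.89 — call this n₀.
Finite-population correction with N = 1,031: n = n₀ / (1 + (n₀−1)/N) = 509.89 / 1.494 = 341.29
Round up: n = 342.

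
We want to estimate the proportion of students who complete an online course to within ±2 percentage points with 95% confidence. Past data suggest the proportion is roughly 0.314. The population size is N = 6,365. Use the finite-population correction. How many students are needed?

1562

For a proportion with margin E = 0.02 at 95% confidence, z = 1.960.
n = p̂(1−p̂)(z/E)² = 0.314 × 0.686 × (1.960/0.02)² = 2068.74 — call this n₀.
Finite-population correction with N = 6,365: n = n₀ / (1 + (n₀−1)/N) = 2068.74 / 1.325 = 1561.31
Round up: n = 1562.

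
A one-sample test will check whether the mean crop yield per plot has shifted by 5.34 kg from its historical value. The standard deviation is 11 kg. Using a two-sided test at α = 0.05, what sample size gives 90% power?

45

For a one-sample z-test, n = ((z_{α/2} + z_β)·σ/δ)².
z_{α/2} = 1.960 (two-sided α = 0.05); z_β = 1.282 (power 90% → β = 0.1).
n = (3.242 × 11 / 5.34)² = 44.60
Round up: n = 45.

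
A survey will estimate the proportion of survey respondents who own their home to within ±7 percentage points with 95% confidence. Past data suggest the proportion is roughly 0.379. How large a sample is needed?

For a proportion with margin E = 0.07 at 95% confidence, z = 1.960.
n = p̂(1−p̂)(z/E)² = 0.379 × 0.621 × (1.960/0.07)² = 184.52
Round up: n = 185.

n = 185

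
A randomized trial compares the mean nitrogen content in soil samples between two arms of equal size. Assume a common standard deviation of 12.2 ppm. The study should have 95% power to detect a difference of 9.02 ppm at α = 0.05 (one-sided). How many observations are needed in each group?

For two equal groups, n per group = 2·((z_α + z_β)·σ/δ)².
z_α = 1.645; z_β = 1.645 (power 95%).
n = 2 × (3.290 × 12.2 / 9.02)² = 2 × 19.80 = 39.60
Round up: n = 40 per group.

40 per group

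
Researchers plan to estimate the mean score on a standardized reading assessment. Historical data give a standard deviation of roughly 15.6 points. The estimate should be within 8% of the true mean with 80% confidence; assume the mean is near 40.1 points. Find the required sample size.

For a mean, the margin of error is E = z·σ/√n, so n = (zσ/E)².
At 80% confidence, z = 1.282.
E = 8% of 40.1 = 3.208 points.
n = (1.282 × 15.6 / 3.208)² = 38.86
Round up: n = 39.

39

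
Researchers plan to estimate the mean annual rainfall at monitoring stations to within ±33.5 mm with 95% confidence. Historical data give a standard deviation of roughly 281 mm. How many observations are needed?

For a mean, the margin of error is E = z·σ/√n, so n = (zσ/E)².
At 95% confidence, z = 1.960.
n = (1.960 × 281 / 33.5)² = 270.29
Round up: n = 271.

271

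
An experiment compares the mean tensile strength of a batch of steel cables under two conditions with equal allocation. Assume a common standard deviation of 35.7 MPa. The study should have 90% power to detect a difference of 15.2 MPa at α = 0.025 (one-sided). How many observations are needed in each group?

For two equal groups, n per group = 2·((z_α + z_β)·σ/δ)².
z_α = 1.960; z_β = 1.282 (power 90%).
n = 2 × (3.242 × 35.7 / 15.2)² = 2 × 57.98 = 115.96
Round up: n = 116 per group.

116 per group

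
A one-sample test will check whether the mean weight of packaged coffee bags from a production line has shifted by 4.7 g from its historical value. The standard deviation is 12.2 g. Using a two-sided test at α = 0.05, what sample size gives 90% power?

71

For a one-sample z-test, n = ((z_{α/2} + z_β)·σ/δ)².
z_{α/2} = 1.960 (two-sided α = 0.05); z_β = 1.282 (power 90% → β = 0.1).
n = (3.242 × 12.2 / 4.7)² = 70.82
Round up: n = 71.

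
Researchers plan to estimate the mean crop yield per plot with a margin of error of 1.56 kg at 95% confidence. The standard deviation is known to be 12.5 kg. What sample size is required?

For a mean, the margin of error is E = z·σ/√n, so n = (zσ/E)².
At 95% confidence, z = 1.960.
n = (1.960 × 12.5 / 1.56)² = 246.65
Round up: n = 247.

247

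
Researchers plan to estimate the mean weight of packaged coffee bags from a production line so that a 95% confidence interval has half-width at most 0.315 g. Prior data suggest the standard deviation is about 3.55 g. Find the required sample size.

488

For a mean, the margin of error is E = z·σ/√n, so n = (zσ/E)².
At 95% confidence, z = 1.960.
n = (1.960 × 3.55 / 0.315)² = 487.92
Round up: n = 488.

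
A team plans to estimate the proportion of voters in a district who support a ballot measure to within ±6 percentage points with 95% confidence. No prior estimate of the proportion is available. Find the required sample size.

n = 267

For a proportion with margin E = 0.06 at 95% confidence, z = 1.960.
With no prior estimate, use p = 0.5, which maximizes p(1−p) at 0.25.
n = 0.25 × (z/E)² = 0.25 × (1.960/0.06)² = 266.78
Round up: n = 267.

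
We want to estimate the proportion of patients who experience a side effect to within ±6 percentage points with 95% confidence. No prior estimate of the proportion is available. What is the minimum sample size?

267

For a proportion with margin E = 0.06 at 95% confidence, z = 1.960.
With no prior estimate, use p = 0.5, which maximizes p(1−p) at 0.25.
n = 0.25 × (z/E)² = 0.25 × (1.960/0.06)² = 266.78
Round up: n = 267.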